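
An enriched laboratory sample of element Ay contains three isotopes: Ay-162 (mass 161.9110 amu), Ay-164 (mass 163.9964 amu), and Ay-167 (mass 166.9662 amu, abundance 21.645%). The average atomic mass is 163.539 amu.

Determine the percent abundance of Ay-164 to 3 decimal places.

Let x and y be the fractions of Ay-162 and Ay-164. Then x + y = 1 − 0.21645 = 0.78355 and 161.9110x + 163.9964y = 163.539 − 0.21645×166.9662 = 127.39916601.
Substituting: 161.9110x + 163.9964(0.78355 − x) = 127.39916601
(161.9110 − 163.9964)x = -1.10021321  ⇒  x = 0.52758, y = 0.25597
Ay-162: 52.758%, Ay-164: 25.597%.

25.597%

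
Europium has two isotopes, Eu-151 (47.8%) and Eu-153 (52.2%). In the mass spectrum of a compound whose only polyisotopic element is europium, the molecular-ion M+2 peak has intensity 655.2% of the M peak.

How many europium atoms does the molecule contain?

With n Eu atoms, P(M+2)/P(M) = C(n,1)·p^(n−1)q / p^n = n·q/p = n · 0.522/0.478.
n = 6.552 × 0.478/0.522 = 6.00 ≈ 6

6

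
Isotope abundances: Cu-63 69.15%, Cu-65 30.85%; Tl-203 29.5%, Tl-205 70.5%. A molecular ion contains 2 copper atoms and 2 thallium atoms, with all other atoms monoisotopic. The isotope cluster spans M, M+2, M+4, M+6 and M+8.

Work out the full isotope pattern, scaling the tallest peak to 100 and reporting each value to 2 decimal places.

9.83 : 55.74 : 100.00 : 59.43 : 11.17

Copper pattern (n=2): 0.47817225 : 0.4266555 : 0.09517225
Thallium pattern (n=2): 0.087025 : 0.41595 : 0.497025
Convolve the two distributions (both contribute in 2-u steps):
  M: 0.47817225×0.087025 = 0.041613
  M+2: 0.47817225×0.41595 + 0.4266555×0.087025 = 0.236025
  M+4: 0.47817225×0.497025 + 0.4266555×0.41595 + 0.09517225×0.087025 = 0.423413
  M+6: 0.4266555×0.497025 + 0.09517225×0.41595 = 0.251645
  M+8: 0.09517225×0.497025 = 0.047303
Scale to base peak (0.423413) = 100: 9.83 : 55.74 : 100.00 : 59.43 : 11.17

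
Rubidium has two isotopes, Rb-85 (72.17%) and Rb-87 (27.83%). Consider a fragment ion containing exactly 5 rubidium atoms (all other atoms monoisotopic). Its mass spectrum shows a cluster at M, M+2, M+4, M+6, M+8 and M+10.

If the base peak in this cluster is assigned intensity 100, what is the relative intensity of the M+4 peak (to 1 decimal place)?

Term probabilities: M 0.1958, M+2 0.3775, M+4 0.2911, M+6 0.1123, M+8 0.0216, M+10 0.0017. Base peak = M+2.
P(M+2) = C(5,1) × 0.7217^4 × 0.2783^1 = 5 × 0.27128565 × 0.2783 = 0.377494 (base)
P(M+4) = C(5,2) × 0.7217^3 × 0.2783^2 = 10 × 0.37589809 × 0.07745089 = 0.291136
Relative intensity = 0.291136 / 0.377494 × 100 = 77.1

77.1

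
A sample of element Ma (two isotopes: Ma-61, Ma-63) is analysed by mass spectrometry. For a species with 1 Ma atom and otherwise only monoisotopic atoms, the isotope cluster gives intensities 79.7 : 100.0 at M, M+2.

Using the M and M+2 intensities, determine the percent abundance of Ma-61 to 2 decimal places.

Let p = fractional abundance of Ma-61. I(M+2)/I(M) = [C(1,1)·p^0·(1−p)] / p^1 = 1·(1−p)/p = 100.0/79.7 = 1.2547
(1−p)/p = 1.2547/1 = 1.2547  ⇒  p = 1/(1 + 1.2547) = 0.4435
Ma-61: 44.35%, Ma-63: 55.65%.

44.35%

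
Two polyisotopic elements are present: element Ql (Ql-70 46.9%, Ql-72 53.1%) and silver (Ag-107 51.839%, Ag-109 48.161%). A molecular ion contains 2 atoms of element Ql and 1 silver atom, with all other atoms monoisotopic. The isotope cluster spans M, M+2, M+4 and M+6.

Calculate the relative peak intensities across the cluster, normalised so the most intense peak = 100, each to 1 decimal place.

29.5 : 94.3 : 100.0 : 35.2

Element Ql pattern (n=2): 0.219961 : 0.498078 : 0.281961
Silver pattern (n=1): 0.51839 : 0.48161
Convolve the two distributions (both contribute in 2-u steps):
  M: 0.219961×0.51839 = 0.114026
  M+2: 0.219961×0.48161 + 0.498078×0.51839 = 0.364134
  M+4: 0.498078×0.48161 + 0.281961×0.51839 = 0.386045
  M+6: 0.281961×0.48161 = 0.135795
Scale to base peak (0.386045) = 100: 29.5 : 94.3 : 100.0 : 35.2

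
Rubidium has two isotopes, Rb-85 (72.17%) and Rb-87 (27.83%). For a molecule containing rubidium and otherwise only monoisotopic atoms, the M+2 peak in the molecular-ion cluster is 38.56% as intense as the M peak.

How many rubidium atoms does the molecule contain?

The M+2/M ratio from n Rb atoms is n · q/p = n · 0.2783/0.7217.
n = 0.3856 × 0.7217/0.2783 = 1.00 ≈ 1

1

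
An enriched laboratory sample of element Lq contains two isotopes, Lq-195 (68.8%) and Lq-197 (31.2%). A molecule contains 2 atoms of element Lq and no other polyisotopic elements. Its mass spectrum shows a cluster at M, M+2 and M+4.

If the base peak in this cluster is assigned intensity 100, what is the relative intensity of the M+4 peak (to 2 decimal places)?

20.57

Term probabilities: M 0.4733, M+2 0.4293, M+4 0.0973. Base peak = M.
P(M) = C(2,0) × 0.688^2 × 0.312^0 = 1 × 0.473344 × 1.0000 = 0.473344 (base)
P(M+4) = C(2,2) × 0.688^0 × 0.312^2 = 1 × 1.0000 × 0.097344 = 0.097344
Relative intensity = 0.097344 / 0.473344 × 100 = 20.57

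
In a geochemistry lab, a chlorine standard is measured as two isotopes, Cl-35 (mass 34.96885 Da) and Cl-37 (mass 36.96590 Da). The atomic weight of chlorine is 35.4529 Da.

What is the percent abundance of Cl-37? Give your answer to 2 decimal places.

24.24%

Writing the weighted mean with unknown fraction x of Cl-35:
34.96885·x + 36.96590·(1 − x) = 35.4529
(34.96885 − 36.96590)·x = 35.4529 − 36.96590
x = -1.51300 / -1.99705 = 0.75762 → 75.76% Cl-35, 24.24% Cl-37.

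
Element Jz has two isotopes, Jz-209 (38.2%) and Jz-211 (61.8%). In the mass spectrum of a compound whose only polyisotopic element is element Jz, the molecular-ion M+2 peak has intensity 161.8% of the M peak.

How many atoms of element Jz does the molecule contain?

For n independent Jz atoms, I(M+2)/I(M) = n · (abundance Jz-211) / (abundance Jz-209) = n · 0.618/0.382.
n = 1.618 × 0.382/0.618 = 1.00 ≈ 1

1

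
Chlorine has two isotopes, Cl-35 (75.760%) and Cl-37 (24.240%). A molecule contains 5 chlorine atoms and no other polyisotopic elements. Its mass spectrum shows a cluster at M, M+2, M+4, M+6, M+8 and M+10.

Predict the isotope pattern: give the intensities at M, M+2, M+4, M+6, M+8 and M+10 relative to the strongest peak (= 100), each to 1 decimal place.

The 5 Cl atoms are independent, so intensities follow the terms of (0.75760 + 0.24240)^5.
P(M) = 0.75760^5 = 0.249574
P(M+2) = 5 × 0.75760^4 × 0.24240^1 = 0.399266
P(M+4) = 10 × 0.75760^3 × 0.24240^2 = 0.255497
P(M+6) = 10 × 0.75760^2 × 0.24240^3 = 0.081748
P(M+8) = 5 × 0.75760^1 × 0.24240^4 = 0.013078
P(M+10) = 0.24240^5 = 0.000837
The M+2 peak is largest (0.399266); scaling to 100 gives 62.5 : 100.0 : 64.0 : 20.5 : 3.3 : 0.2.

62.5 : 100.0 : 64.0 : 20.5 : 3.3 : 0.2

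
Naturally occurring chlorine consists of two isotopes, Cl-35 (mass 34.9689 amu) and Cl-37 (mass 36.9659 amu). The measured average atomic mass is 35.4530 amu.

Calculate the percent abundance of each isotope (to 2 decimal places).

Writing the weighted mean with unknown fraction x of Cl-35:
34.9689·x + 36.9659·(1 − x) = 35.4530
(34.9689 − 36.9659)·x = 35.4530 − 36.9659
x = -1.5129 / -1.9970 = 0.75759 → 75.76% Cl-35, 24.24% Cl-37.

Cl-35: 75.76%, Cl-37: 24.24%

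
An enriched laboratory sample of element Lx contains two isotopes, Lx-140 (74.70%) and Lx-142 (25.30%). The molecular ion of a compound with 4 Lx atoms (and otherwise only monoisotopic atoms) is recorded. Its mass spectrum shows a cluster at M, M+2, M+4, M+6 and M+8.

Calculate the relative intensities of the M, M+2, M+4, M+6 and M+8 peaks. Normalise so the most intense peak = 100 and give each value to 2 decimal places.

73.81 : 100.00 : 50.80 : 11.47 : 0.97

The 4 Lx atoms are independent, so intensities follow the terms of (0.7470 + 0.2530)^4.
P(M) = 0.7470^4 = 0.311374
P(M+2) = 4 × 0.7470^3 × 0.2530^1 = 0.421835
P(M+4) = 6 × 0.7470^2 × 0.2530^2 = 0.214306
P(M+6) = 4 × 0.7470^1 × 0.2530^3 = 0.048388
P(M+8) = 0.2530^4 = 0.004097
The M+2 peak is largest (0.421835); scaling to 100 gives 73.81 : 100.00 : 50.80 : 11.47 : 0.97.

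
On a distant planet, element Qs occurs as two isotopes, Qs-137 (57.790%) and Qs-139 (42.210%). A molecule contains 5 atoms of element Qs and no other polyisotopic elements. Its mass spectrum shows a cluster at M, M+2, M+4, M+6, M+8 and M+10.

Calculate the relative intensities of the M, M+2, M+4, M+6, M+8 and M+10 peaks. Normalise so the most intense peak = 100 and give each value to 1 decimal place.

18.7 : 68.5 : 100.0 : 73.0 : 26.7 : 3.9

Each Qs atom is independently Qs-137 (p = 0.57790) or Qs-139 (q = 0.42210); the cluster is the binomial expansion (p + q)^5.
P(M) = 0.57790^5 = 0.064456
P(M+2) = 5 × 0.57790^4 × 0.42210^1 = 0.235394
P(M+4) = 10 × 0.57790^3 × 0.42210^2 = 0.343866
P(M+6) = 10 × 0.57790^2 × 0.42210^3 = 0.251161
P(M+8) = 5 × 0.57790^1 × 0.42210^4 = 0.091724
P(M+10) = 0.42210^5 = 0.013399
The M+4 peak is largest (0.343866); scaling to 100 gives 18.7 : 68.5 : 100.0 : 73.0 : 26.7 : 3.9.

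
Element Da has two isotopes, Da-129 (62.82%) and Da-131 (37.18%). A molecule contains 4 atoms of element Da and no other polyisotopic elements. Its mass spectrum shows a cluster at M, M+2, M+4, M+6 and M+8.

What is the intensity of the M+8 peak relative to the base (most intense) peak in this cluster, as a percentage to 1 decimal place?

5.2%

Term probabilities: M 0.1557, M+2 0.3687, M+4 0.3273, M+6 0.1291, M+8 0.0191. Base peak = M+2.
P(M+2) = C(4,1) × 0.6282^3 × 0.3718^1 = 4 × 0.24790986 × 0.3718 = 0.368692 (base)
P(M+8) = C(4,4) × 0.6282^0 × 0.3718^4 = 1 × 1.0000 × 0.01910898 = 0.019109
Relative intensity = 0.019109 / 0.368692 × 100 = 5.2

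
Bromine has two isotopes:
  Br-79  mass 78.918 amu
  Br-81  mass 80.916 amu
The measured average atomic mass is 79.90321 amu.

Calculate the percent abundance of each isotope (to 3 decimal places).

Br-79: 50.690%, Br-81: 49.310%

Writing the weighted mean with unknown fraction x of Br-79:
78.918·x + 80.916·(1 − x) = 79.90321
(78.918 − 80.916)·x = 79.90321 − 80.916
x = -1.01279 / -1.998 = 0.50690 → 50.690% Br-79, 49.310% Br-81.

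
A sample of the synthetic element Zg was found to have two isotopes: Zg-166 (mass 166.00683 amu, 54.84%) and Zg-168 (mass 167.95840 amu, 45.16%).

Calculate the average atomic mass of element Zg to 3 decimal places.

Average mass = Σ (abundance × isotope mass) = 0.5484 × 166.00683 + 0.4516 × 167.95840
= 91.038146 + 75.850013 = 166.888159 amu

166.888 amu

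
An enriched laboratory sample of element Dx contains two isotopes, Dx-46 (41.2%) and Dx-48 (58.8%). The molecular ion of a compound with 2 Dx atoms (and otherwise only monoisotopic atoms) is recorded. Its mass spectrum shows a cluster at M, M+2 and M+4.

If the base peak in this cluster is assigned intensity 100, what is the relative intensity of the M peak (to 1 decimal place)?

35.0

(0.412 + 0.588)^2 gives M 0.1697, M+2 0.4845, M+4 0.3457; the largest is M+2.
P(M+2) = C(2,1) × 0.412^1 × 0.588^1 = 2 × 0.4120 × 0.5880 = 0.484512 (base)
P(M) = C(2,0) × 0.412^2 × 0.588^0 = 1 × 0.169744 × 1.0000 = 0.169744
Relative intensity = 0.169744 / 0.484512 × 100 = 35.0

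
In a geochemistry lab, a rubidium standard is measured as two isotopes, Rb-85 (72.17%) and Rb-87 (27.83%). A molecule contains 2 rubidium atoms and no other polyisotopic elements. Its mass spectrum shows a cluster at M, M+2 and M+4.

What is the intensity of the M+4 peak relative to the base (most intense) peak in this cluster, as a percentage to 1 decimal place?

Binomial terms of (0.7217 + 0.2783)^2: M 0.5209, M+2 0.4017, M+4 0.0775 → M is the base peak.
P(M) = C(2,0) × 0.7217^2 × 0.2783^0 = 1 × 0.52085089 × 1.0000 = 0.520851 (base)
P(M+4) = C(2,2) × 0.7217^0 × 0.2783^2 = 1 × 1.0000 × 0.07745089 = 0.077451
Relative intensity = 0.077451 / 0.520851 × 100 = 14.9

14.9%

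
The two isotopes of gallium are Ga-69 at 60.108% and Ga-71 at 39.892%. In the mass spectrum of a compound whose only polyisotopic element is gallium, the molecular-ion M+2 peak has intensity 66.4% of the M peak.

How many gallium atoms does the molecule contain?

The M+2/M ratio from n Ga atoms is n · q/p = n · 0.39892/0.60108.
n = 0.664 × 0.60108/0.39892 = 1.00 ≈ 1

1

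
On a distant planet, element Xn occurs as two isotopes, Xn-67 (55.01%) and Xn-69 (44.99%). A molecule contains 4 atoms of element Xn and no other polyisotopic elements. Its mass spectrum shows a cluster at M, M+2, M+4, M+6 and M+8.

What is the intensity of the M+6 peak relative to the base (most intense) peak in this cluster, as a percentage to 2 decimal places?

54.52%

(0.5501 + 0.4499)^4 gives M 0.0916, M+2 0.2996, M+4 0.3675, M+6 0.2004, M+8 0.0410; the largest is M+4.
P(M+4) = C(4,2) × 0.5501^2 × 0.4499^2 = 6 × 0.30261001 × 0.20241001 = 0.367508 (base)
P(M+6) = C(4,3) × 0.5501^1 × 0.4499^3 = 4 × 0.5501 × 0.09106426 = 0.200378
Relative intensity = 0.200378 / 0.367508 × 100 = 54.52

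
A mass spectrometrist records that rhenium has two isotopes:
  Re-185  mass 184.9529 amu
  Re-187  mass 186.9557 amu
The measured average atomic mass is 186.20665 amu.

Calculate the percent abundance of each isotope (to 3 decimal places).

With x = fraction of Re-185 (so Re-187 is 1 − x):
184.9529·x + 186.9557·(1 − x) = 186.20665
(184.9529 − 186.9557)·x = 186.20665 − 186.9557
x = -0.74905 / -2.0028 = 0.37400 → 37.400% Re-185, 62.600% Re-187.

Re-185: 37.400%, Re-187: 62.600%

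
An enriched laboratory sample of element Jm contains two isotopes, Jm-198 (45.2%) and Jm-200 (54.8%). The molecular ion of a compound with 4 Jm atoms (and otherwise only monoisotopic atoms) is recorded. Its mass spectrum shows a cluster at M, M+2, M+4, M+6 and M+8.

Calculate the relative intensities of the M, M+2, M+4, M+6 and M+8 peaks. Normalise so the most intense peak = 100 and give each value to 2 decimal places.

11.34 : 54.99 : 100.00 : 80.83 : 24.50

Each Jm atom is independently Jm-198 (p = 0.452) or Jm-200 (q = 0.548); the cluster is the binomial expansion (p + q)^4.
P(M) = 0.452^4 = 0.041740
P(M+2) = 4 × 0.452^3 × 0.548^1 = 0.202421
P(M+4) = 6 × 0.452^2 × 0.548^2 = 0.368120
P(M+6) = 4 × 0.452^1 × 0.548^3 = 0.297536
P(M+8) = 0.548^4 = 0.090182
The M+4 peak is largest (0.368120); scaling to 100 gives 11.34 : 54.99 : 100.00 : 80.83 : 24.50.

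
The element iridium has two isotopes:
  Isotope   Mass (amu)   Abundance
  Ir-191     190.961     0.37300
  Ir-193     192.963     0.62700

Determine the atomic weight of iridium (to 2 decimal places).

192.22 amu

Average mass = Σ (abundance × isotope mass) = 0.37300 × 190.961 + 0.62700 × 192.963
= 71.2285 + 120.9878 = 192.2163 amu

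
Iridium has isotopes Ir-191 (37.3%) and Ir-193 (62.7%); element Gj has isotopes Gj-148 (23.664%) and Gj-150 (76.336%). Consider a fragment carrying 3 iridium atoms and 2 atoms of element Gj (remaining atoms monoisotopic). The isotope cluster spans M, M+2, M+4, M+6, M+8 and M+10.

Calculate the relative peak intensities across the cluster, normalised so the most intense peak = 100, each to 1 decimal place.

Iridium pattern (n=3): 0.05189512 : 0.26170165 : 0.43991135 : 0.24649188
Element Gj pattern (n=2): 0.05599849 : 0.36128302 : 0.58271849
Convolve the two distributions (both contribute in 2-u steps):
  M: 0.05189512×0.05599849 = 0.002906
  M+2: 0.05189512×0.36128302 + 0.26170165×0.05599849 = 0.033404
  M+4: 0.05189512×0.58271849 + 0.26170165×0.36128302 + 0.43991135×0.05599849 = 0.149423
  M+6: 0.26170165×0.58271849 + 0.43991135×0.36128302 + 0.24649188×0.05599849 = 0.325234
  M+8: 0.43991135×0.58271849 + 0.24649188×0.36128302 = 0.345398
  M+10: 0.24649188×0.58271849 = 0.143635
Scale to base peak (0.345398) = 100: 0.8 : 9.7 : 43.3 : 94.2 : 100.0 : 41.6

0.8 : 9.7 : 43.3 : 94.2 : 100.0 : 41.6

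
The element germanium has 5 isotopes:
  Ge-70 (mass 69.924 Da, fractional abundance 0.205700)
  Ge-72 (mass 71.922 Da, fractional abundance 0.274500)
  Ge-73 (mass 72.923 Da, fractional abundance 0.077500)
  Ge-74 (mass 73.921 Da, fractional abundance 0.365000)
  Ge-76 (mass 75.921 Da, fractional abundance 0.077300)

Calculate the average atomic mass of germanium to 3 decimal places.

72.627 Da

Weight each isotope mass by its fractional abundance: 0.205700 × 69.924 + 0.274500 × 71.922 + 0.077500 × 72.923 + 0.365000 × 73.921 + 0.077300 × 75.921
= 14.3834 + 19.7426 + 5.6515 + 26.9812 + 5.8687 = 72.6274 Da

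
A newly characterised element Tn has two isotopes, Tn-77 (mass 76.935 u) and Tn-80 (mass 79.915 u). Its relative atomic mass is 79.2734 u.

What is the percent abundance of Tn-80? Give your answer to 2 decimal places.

With x = fraction of Tn-77 (so Tn-80 is 1 − x):
76.935·x + 79.915·(1 − x) = 79.2734
(76.935 − 79.915)·x = 79.2734 − 79.915
x = -0.6416 / -2.980 = 0.21530 → 21.53% Tn-77, 78.47% Tn-80.

78.47%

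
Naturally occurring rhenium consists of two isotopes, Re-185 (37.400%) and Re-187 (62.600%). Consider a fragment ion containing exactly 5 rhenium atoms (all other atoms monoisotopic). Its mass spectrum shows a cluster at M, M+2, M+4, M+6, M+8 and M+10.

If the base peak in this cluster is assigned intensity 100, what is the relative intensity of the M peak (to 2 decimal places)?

2.13

Term probabilities: M 0.0073, M+2 0.0612, M+4 0.2050, M+6 0.3431, M+8 0.2872, M+10 0.0961. Base peak = M+6.
P(M+6) = C(5,3) × 0.37400^2 × 0.62600^3 = 10 × 0.139876 × 0.24531438 = 0.343136 (base)
P(M) = C(5,0) × 0.37400^5 × 0.62600^0 = 1 × 0.00731742 × 1.0000 = 0.007317
Relative intensity = 0.007317 / 0.343136 × 100 = 2.13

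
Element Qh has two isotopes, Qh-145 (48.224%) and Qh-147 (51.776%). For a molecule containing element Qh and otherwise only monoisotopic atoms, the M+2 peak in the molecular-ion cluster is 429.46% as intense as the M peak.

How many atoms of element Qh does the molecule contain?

For n independent Qh atoms, I(M+2)/I(M) = n · (abundance Qh-147) / (abundance Qh-145) = n · 0.51776/0.48224.
n = 4.2946 × 0.48224/0.51776 = 4.00 ≈ 4

4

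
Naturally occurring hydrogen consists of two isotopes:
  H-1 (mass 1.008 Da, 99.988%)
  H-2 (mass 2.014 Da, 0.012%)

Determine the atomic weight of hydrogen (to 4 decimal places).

Average mass = Σ (abundance × isotope mass) = 0.99988 × 1.008 + 0.00012 × 2.014
= 1.00788 + 0.00024 = 1.00812 Da

1.0081 Da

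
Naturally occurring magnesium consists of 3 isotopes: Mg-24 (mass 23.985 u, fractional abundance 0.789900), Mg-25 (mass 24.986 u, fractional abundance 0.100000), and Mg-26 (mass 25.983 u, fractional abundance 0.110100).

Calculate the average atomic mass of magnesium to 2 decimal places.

24.31 u

The abundance-weighted mean is 0.789900 × 23.985 + 0.100000 × 24.986 + 0.110100 × 25.983
= 18.9458 + 2.4986 + 2.8607 = 24.3051 u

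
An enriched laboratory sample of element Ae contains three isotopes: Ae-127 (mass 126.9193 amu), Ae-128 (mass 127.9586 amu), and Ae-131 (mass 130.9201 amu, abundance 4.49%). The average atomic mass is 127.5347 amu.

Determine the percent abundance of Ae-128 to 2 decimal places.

Let x and y be the fractions of Ae-127 and Ae-128. Then x + y = 1 − 0.0449 = 0.9551 and 126.9193x + 127.9586y = 127.5347 − 0.0449×130.9201 = 121.65638751.
Substituting: 126.9193x + 127.9586(0.9551 − x) = 121.65638751
(126.9193 − 127.9586)x = -0.55687135  ⇒  x = 0.53581, y = 0.41929
Ae-127: 53.58%, Ae-128: 41.93%.

41.93%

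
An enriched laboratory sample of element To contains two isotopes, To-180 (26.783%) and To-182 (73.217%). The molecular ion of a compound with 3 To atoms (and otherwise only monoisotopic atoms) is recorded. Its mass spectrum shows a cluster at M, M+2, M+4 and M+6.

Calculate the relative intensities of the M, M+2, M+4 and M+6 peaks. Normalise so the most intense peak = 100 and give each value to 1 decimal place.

Expanding (0.26783 + 0.73217)^3:
P(M) = 0.26783^3 = 0.019212
P(M+2) = 3 × 0.26783^2 × 0.73217^1 = 0.157562
P(M+4) = 3 × 0.26783^1 × 0.73217^2 = 0.430729
P(M+6) = 0.73217^3 = 0.392497
The M+4 peak is largest (0.430729); scaling to 100 gives 4.5 : 36.6 : 100.0 : 91.1.

4.5 : 36.6 : 100.0 : 91.1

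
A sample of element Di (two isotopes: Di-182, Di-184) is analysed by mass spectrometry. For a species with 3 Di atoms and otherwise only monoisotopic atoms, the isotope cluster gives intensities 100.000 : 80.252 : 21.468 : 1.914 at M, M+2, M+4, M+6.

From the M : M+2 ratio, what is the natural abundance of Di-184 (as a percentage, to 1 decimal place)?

21.1%

Write p for the Di-182 fraction. I(M+2)/I(M) = [C(3,1)·p^2·(1−p)] / p^3 = 3·(1−p)/p = 80.252/100.000 = 0.8025
(1−p)/p = 0.8025/3 = 0.2675  ⇒  p = 1/(1 + 0.2675) = 0.7890
Di-182: 78.9%, Di-184: 21.1%.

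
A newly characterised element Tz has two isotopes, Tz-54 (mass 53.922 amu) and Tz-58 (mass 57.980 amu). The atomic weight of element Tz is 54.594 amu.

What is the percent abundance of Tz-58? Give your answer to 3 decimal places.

Writing the weighted mean with unknown fraction x of Tz-54:
53.922·x + 57.980·(1 − x) = 54.594
(53.922 − 57.980)·x = 54.594 − 57.980
x = -3.386 / -4.058 = 0.83440 → 83.440% Tz-54, 16.560% Tz-58.

16.560%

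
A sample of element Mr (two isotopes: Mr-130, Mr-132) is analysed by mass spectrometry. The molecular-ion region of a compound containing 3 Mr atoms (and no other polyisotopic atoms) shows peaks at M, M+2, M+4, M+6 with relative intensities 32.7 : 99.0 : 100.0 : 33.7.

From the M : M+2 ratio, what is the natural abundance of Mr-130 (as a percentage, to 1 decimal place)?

If p is the fraction of Mr that is Mr-130, then I(M+2)/I(M) = [C(3,1)·p^2·(1−p)] / p^3 = 3·(1−p)/p = 99.0/32.7 = 3.0275
(1−p)/p = 3.0275/3 = 1.0092  ⇒  p = 1/(1 + 1.0092) = 0.4977
Mr-130: 49.8%, Mr-132: 50.2%.

49.8%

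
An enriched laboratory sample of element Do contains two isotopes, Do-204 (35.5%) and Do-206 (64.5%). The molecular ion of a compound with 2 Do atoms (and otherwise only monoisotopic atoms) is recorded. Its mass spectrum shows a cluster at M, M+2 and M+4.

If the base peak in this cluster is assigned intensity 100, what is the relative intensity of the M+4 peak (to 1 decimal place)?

Term probabilities: M 0.1260, M+2 0.4579, M+4 0.4160. Base peak = M+2.
P(M+2) = C(2,1) × 0.355^1 × 0.645^1 = 2 × 0.3550 × 0.6450 = 0.457950 (base)
P(M+4) = C(2,2) × 0.355^0 × 0.645^2 = 1 × 1.0000 × 0.416025 = 0.416025
Relative intensity = 0.416025 / 0.457950 × 100 = 90.8

90.8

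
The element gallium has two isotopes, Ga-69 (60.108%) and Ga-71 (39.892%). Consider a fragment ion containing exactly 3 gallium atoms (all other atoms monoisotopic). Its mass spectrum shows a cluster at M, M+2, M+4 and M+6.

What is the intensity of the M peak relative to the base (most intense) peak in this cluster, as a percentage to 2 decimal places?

50.23%

Binomial terms of (0.60108 + 0.39892)^3: M 0.2172, M+2 0.4324, M+4 0.2870, M+6 0.0635 → M+2 is the base peak.
P(M+2) = C(3,1) × 0.60108^2 × 0.39892^1 = 3 × 0.36129717 × 0.39892 = 0.432386 (base)
P(M) = C(3,0) × 0.60108^3 × 0.39892^0 = 1 × 0.2171685 × 1.0000 = 0.217169
Relative intensity = 0.217169 / 0.432386 × 100 = 50.23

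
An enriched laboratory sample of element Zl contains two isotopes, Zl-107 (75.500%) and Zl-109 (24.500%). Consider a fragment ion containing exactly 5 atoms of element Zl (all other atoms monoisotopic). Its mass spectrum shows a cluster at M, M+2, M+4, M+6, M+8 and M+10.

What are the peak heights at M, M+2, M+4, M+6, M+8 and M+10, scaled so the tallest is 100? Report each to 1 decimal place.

Each Zl atom is independently Zl-107 (p = 0.75500) or Zl-109 (q = 0.24500); the cluster is the binomial expansion (p + q)^5.
P(M) = 0.75500^5 = 0.245321
P(M+2) = 5 × 0.75500^4 × 0.24500^1 = 0.398037
P(M+4) = 10 × 0.75500^3 × 0.24500^2 = 0.258329
P(M+6) = 10 × 0.75500^2 × 0.24500^3 = 0.083829
P(M+8) = 5 × 0.75500^1 × 0.24500^4 = 0.013601
P(M+10) = 0.24500^5 = 0.000883
The M+2 peak is largest (0.398037); scaling to 100 gives 61.6 : 100.0 : 64.9 : 21.1 : 3.4 : 0.2.

61.6 : 100.0 : 64.9 : 21.1 : 3.4 : 0.2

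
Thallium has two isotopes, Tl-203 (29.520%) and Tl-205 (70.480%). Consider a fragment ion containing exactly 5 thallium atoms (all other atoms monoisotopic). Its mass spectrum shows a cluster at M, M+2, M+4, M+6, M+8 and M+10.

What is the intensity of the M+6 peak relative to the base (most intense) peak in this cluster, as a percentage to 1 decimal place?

Term probabilities: M 0.0022, M+2 0.0268, M+4 0.1278, M+6 0.3051, M+8 0.3642, M+10 0.1739. Base peak = M+8.
P(M+8) = C(5,4) × 0.29520^1 × 0.70480^4 = 5 × 0.2952 × 0.24675365 = 0.364208 (base)
P(M+6) = C(5,3) × 0.29520^2 × 0.70480^3 = 10 × 0.08714304 × 0.35010449 = 0.305092
Relative intensity = 0.305092 / 0.364208 × 100 = 83.8

83.8%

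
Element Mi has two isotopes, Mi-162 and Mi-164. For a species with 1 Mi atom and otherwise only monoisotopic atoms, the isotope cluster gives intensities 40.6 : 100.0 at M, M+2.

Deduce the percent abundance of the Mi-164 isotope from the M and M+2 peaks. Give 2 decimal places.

71.12%

Let p = fractional abundance of Mi-162. I(M+2)/I(M) = [C(1,1)·p^0·(1−p)] / p^1 = 1·(1−p)/p = 100.0/40.6 = 2.4631
(1−p)/p = 2.4631/1 = 2.4631  ⇒  p = 1/(1 + 2.4631) = 0.2888
Mi-162: 28.88%, Mi-164: 71.12%.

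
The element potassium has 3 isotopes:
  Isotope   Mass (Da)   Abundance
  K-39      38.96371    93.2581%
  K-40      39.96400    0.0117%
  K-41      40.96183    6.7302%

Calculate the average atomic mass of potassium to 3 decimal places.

39.098 Da

Ar = Σ fᵢ·mᵢ = 0.932581 × 38.96371 + 0.000117 × 39.96400 + 0.067302 × 40.96183
= 36.336816 + 0.004676 + 2.756813 = 39.098305 Da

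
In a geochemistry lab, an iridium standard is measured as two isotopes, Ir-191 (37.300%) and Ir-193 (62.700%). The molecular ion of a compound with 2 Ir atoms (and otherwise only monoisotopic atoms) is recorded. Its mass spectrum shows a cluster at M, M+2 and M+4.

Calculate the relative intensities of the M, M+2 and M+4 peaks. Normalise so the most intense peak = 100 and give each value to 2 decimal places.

Each Ir atom is independently Ir-191 (p = 0.37300) or Ir-193 (q = 0.62700); the cluster is the binomial expansion (p + q)^2.
P(M) = 0.37300^2 = 0.139129
P(M+2) = 2 × 0.37300^1 × 0.62700^1 = 0.467742
P(M+4) = 0.62700^2 = 0.393129
The M+2 peak is largest (0.467742); scaling to 100 gives 29.74 : 100.00 : 84.05.

29.74 : 100.00 : 84.05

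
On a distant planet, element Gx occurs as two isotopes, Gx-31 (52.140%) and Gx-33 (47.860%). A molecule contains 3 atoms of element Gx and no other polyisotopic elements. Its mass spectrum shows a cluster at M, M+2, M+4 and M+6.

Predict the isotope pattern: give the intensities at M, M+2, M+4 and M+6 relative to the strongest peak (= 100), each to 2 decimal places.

36.31 : 100.00 : 91.79 : 28.09

Expanding (0.52140 + 0.47860)^3:
P(M) = 0.52140^3 = 0.141747
P(M+2) = 3 × 0.52140^2 × 0.47860^1 = 0.390334
P(M+4) = 3 × 0.52140^1 × 0.47860^2 = 0.358292
P(M+6) = 0.47860^3 = 0.109627
The M+2 peak is largest (0.390334); scaling to 100 gives 36.31 : 100.00 : 91.79 : 28.09.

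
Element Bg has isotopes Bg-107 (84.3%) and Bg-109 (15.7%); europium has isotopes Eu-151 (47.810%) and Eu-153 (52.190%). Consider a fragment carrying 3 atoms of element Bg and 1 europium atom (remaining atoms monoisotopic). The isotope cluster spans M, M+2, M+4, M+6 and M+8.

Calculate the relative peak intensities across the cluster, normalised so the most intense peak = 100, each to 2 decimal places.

60.59 : 100.00 : 43.26 : 7.27 : 0.43

Element Bg pattern (n=3): 0.59907711 : 0.33471568 : 0.06233732 : 0.00386989
Europium pattern (n=1): 0.4781 : 0.5219
Convolve the two distributions (both contribute in 2-u steps):
  M: 0.59907711×0.4781 = 0.286419
  M+2: 0.59907711×0.5219 + 0.33471568×0.4781 = 0.472686
  M+4: 0.33471568×0.5219 + 0.06233732×0.4781 = 0.204492
  M+6: 0.06233732×0.5219 + 0.00386989×0.4781 = 0.034384
  M+8: 0.00386989×0.5219 = 0.002020
Scale to base peak (0.472686) = 100: 60.59 : 100.00 : 43.26 : 7.27 : 0.43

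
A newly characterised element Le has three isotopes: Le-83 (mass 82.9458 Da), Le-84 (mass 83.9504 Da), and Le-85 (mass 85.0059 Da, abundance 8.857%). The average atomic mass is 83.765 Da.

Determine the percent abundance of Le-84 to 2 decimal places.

63.38%

Let x and y be the fractions of Le-83 and Le-84. Then x + y = 1 − 0.08857 = 0.91143 and 82.9458x + 83.9504y = 83.765 − 0.08857×85.0059 = 76.236027437.
Substituting: 82.9458x + 83.9504(0.91143 − x) = 76.236027437
(82.9458 − 83.9504)x = -0.278885635  ⇒  x = 0.27761, y = 0.63382
Le-83: 27.76%, Le-84: 63.38%.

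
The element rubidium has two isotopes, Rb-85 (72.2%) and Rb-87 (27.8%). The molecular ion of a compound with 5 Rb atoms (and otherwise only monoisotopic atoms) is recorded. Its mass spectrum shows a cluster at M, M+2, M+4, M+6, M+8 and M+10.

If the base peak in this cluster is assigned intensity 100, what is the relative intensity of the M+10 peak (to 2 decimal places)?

Term probabilities: M 0.1962, M+2 0.3777, M+4 0.2909, M+6 0.1120, M+8 0.0216, M+10 0.0017. Base peak = M+2.
P(M+2) = C(5,1) × 0.722^4 × 0.278^1 = 5 × 0.27173701 × 0.2780 = 0.377714 (base)
P(M+10) = C(5,5) × 0.722^0 × 0.278^5 = 1 × 1.0000 × 0.00166044 = 0.001660
Relative intensity = 0.001660 / 0.377714 × 100 = 0.44

0.44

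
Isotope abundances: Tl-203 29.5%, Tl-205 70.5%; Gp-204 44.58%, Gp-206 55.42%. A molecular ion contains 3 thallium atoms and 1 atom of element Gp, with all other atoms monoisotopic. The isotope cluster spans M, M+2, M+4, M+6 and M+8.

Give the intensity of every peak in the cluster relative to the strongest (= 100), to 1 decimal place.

2.9 : 24.1 : 74.5 : 100.0 : 48.6

Thallium pattern (n=3): 0.02567237 : 0.18405787 : 0.43986713 : 0.35040263
Element Gp pattern (n=1): 0.4458 : 0.5542
Convolve the two distributions (both contribute in 2-u steps):
  M: 0.02567237×0.4458 = 0.011445
  M+2: 0.02567237×0.5542 + 0.18405787×0.4458 = 0.096281
  M+4: 0.18405787×0.5542 + 0.43986713×0.4458 = 0.298098
  M+6: 0.43986713×0.5542 + 0.35040263×0.4458 = 0.399984
  M+8: 0.35040263×0.5542 = 0.194193
Scale to base peak (0.399984) = 100: 2.9 : 24.1 : 74.5 : 100.0 : 48.6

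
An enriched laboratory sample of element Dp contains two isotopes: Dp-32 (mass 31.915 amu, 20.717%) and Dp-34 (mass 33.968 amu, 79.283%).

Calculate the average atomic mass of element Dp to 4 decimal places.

33.5427 amu

The abundance-weighted mean is 0.20717 × 31.915 + 0.79283 × 33.968
= 6.61183 + 26.93085 = 33.54268 amu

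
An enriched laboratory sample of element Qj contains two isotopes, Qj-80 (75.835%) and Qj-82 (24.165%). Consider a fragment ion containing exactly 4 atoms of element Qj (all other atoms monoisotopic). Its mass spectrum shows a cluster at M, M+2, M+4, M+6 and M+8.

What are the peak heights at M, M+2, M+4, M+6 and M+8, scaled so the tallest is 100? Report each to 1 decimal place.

Expanding (0.75835 + 0.24165)^4:
P(M) = 0.75835^4 = 0.330734
P(M+2) = 4 × 0.75835^3 × 0.24165^1 = 0.421557
P(M+4) = 6 × 0.75835^2 × 0.24165^2 = 0.201495
P(M+6) = 4 × 0.75835^1 × 0.24165^3 = 0.042805
P(M+8) = 0.24165^4 = 0.003410
The M+2 peak is largest (0.421557); scaling to 100 gives 78.5 : 100.0 : 47.8 : 10.2 : 0.8.

78.5 : 100.0 : 47.8 : 10.2 : 0.8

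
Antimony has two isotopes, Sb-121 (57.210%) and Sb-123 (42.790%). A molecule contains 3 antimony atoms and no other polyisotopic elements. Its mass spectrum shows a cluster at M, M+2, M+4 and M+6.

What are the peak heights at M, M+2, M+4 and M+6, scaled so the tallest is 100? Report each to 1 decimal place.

44.6 : 100.0 : 74.8 : 18.6

Each Sb atom is independently Sb-121 (p = 0.57210) or Sb-123 (q = 0.42790); the cluster is the binomial expansion (p + q)^3.
P(M) = 0.57210^3 = 0.187247
P(M+2) = 3 × 0.57210^2 × 0.42790^1 = 0.420153
P(M+4) = 3 × 0.57210^1 × 0.42790^2 = 0.314252
P(M+6) = 0.42790^3 = 0.078348
The M+2 peak is largest (0.420153); scaling to 100 gives 44.6 : 100.0 : 74.8 : 18.6.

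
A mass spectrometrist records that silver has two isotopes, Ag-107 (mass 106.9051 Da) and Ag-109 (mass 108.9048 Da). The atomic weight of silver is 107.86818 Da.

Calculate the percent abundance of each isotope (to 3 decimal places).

Let x be the fractional abundance of Ag-107; then Ag-109 has abundance 1 − x.
106.9051·x + 108.9048·(1 − x) = 107.86818
(106.9051 − 108.9048)·x = 107.86818 − 108.9048
x = -1.03662 / -1.9997 = 0.51839 → 51.839% Ag-107, 48.161% Ag-109.

Ag-107: 51.839%, Ag-109: 48.161%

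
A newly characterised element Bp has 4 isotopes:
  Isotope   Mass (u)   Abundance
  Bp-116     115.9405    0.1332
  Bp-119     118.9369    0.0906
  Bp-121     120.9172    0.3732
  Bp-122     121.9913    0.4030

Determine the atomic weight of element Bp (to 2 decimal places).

Average mass = Σ (abundance × isotope mass) = 0.1332 × 115.9405 + 0.0906 × 118.9369 + 0.3732 × 120.9172 + 0.4030 × 121.9913
= 15.44327 + 10.77568 + 45.12630 + 49.16249 = 120.50774 u

120.51 u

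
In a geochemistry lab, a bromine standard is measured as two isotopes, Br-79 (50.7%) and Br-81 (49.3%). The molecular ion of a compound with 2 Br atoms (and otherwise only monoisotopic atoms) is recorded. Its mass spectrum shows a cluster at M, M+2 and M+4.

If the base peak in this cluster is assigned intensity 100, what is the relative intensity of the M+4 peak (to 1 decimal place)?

(0.507 + 0.493)^2 gives M 0.2570, M+2 0.4999, M+4 0.2430; the largest is M+2.
P(M+2) = C(2,1) × 0.507^1 × 0.493^1 = 2 × 0.5070 × 0.4930 = 0.499902 (base)
P(M+4) = C(2,2) × 0.507^0 × 0.493^2 = 1 × 1.0000 × 0.243049 = 0.243049
Relative intensity = 0.243049 / 0.499902 × 100 = 48.6

48.6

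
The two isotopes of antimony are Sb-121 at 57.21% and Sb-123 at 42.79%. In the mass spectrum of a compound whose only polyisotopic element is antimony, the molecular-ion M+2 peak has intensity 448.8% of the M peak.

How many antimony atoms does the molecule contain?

6

With n Sb atoms, P(M+2)/P(M) = C(n,1)·p^(n−1)q / p^n = n·q/p = n · 0.4279/0.5721.
n = 4.488 × 0.5721/0.4279 = 6.00 ≈ 6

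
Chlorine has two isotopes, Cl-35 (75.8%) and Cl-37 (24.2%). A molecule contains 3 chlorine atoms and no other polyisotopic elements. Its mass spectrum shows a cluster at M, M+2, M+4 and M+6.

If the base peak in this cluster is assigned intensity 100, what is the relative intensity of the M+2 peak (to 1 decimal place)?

Term probabilities: M 0.4355, M+2 0.4171, M+4 0.1332, M+6 0.0142. Base peak = M.
P(M) = C(3,0) × 0.758^3 × 0.242^0 = 1 × 0.43551951 × 1.0000 = 0.435520 (base)
P(M+2) = C(3,1) × 0.758^2 × 0.242^1 = 3 × 0.574564 × 0.2420 = 0.417133
Relative intensity = 0.417133 / 0.435520 × 100 = 95.8

95.8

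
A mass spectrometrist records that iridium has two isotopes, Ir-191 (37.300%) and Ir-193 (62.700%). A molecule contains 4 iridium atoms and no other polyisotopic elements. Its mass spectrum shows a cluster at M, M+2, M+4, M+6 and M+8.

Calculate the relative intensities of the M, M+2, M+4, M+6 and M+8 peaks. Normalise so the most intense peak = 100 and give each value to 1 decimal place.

5.3 : 35.4 : 89.2 : 100.0 : 42.0

The 4 Ir atoms are independent, so intensities follow the terms of (0.37300 + 0.62700)^4.
P(M) = 0.37300^4 = 0.019357
P(M+2) = 4 × 0.37300^3 × 0.62700^1 = 0.130153
P(M+4) = 6 × 0.37300^2 × 0.62700^2 = 0.328174
P(M+6) = 4 × 0.37300^1 × 0.62700^3 = 0.367766
P(M+8) = 0.62700^4 = 0.154550
The M+6 peak is largest (0.367766); scaling to 100 gives 5.3 : 35.4 : 89.2 : 100.0 : 42.0.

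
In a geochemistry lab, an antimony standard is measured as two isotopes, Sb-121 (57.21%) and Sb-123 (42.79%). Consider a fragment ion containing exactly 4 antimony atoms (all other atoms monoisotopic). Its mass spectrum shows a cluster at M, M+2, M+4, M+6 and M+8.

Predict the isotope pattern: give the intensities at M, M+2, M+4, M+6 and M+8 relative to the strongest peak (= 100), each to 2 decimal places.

29.79 : 89.13 : 100.00 : 49.86 : 9.32

Expanding (0.5721 + 0.4279)^4:
P(M) = 0.5721^4 = 0.107124
P(M+2) = 4 × 0.5721^3 × 0.4279^1 = 0.320493
P(M+4) = 6 × 0.5721^2 × 0.4279^2 = 0.359567
P(M+6) = 4 × 0.5721^1 × 0.4279^3 = 0.179291
P(M+8) = 0.4279^4 = 0.033525
The M+4 peak is largest (0.359567); scaling to 100 gives 29.79 : 89.13 : 100.00 : 49.86 : 9.32.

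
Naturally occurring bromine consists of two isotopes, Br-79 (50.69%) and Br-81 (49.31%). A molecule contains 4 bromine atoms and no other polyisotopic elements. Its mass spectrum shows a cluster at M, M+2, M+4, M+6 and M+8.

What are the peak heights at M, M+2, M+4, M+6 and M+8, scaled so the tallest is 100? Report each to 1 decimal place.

17.6 : 68.5 : 100.0 : 64.9 : 15.8

Expanding (0.5069 + 0.4931)^4:
P(M) = 0.5069^4 = 0.066022
P(M+2) = 4 × 0.5069^3 × 0.4931^1 = 0.256899
P(M+4) = 6 × 0.5069^2 × 0.4931^2 = 0.374857
P(M+6) = 4 × 0.5069^1 × 0.4931^3 = 0.243101
P(M+8) = 0.4931^4 = 0.059121
The M+4 peak is largest (0.374857); scaling to 100 gives 17.6 : 68.5 : 100.0 : 64.9 : 15.8.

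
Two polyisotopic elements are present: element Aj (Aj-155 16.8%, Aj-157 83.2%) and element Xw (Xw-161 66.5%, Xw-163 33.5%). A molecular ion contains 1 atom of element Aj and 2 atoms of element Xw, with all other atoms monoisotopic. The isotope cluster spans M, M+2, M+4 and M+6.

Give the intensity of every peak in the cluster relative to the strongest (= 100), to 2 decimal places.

16.78 : 100.00 : 87.98 : 21.09

Element Aj pattern (n=1): 0.1680 : 0.8320
Element Xw pattern (n=2): 0.442225 : 0.44555 : 0.112225
Convolve the two distributions (both contribute in 2-u steps):
  M: 0.1680×0.442225 = 0.074294
  M+2: 0.1680×0.44555 + 0.8320×0.442225 = 0.442784
  M+4: 0.1680×0.112225 + 0.8320×0.44555 = 0.389551
  M+6: 0.8320×0.112225 = 0.093371
Scale to base peak (0.442784) = 100: 16.78 : 100.00 : 87.98 : 21.09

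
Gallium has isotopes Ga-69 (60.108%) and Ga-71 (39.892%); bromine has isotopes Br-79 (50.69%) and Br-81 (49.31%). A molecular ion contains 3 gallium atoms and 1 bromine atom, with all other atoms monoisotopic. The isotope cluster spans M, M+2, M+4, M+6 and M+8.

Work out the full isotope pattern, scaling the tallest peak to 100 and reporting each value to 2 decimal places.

30.69 : 90.96 : 100.00 : 48.42 : 8.73

Gallium pattern (n=3): 0.2171685 : 0.432386 : 0.2869625 : 0.063483
Bromine pattern (n=1): 0.5069 : 0.4931
Convolve the two distributions (both contribute in 2-u steps):
  M: 0.2171685×0.5069 = 0.110083
  M+2: 0.2171685×0.4931 + 0.432386×0.5069 = 0.326262
  M+4: 0.432386×0.4931 + 0.2869625×0.5069 = 0.358671
  M+6: 0.2869625×0.4931 + 0.063483×0.5069 = 0.173681
  M+8: 0.063483×0.4931 = 0.031303
Scale to base peak (0.358671) = 100: 30.69 : 90.96 : 100.00 : 48.42 : 8.73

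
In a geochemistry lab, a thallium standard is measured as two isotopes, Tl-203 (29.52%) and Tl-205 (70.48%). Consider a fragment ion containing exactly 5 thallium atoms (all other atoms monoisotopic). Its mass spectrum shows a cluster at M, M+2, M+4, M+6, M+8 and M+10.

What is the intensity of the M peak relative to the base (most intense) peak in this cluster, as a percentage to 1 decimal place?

0.6%

Binomial terms of (0.2952 + 0.7048)^5: M 0.0022, M+2 0.0268, M+4 0.1278, M+6 0.3051, M+8 0.3642, M+10 0.1739 → M+8 is the base peak.
P(M+8) = C(5,4) × 0.2952^1 × 0.7048^4 = 5 × 0.2952 × 0.24675365 = 0.364208 (base)
P(M) = C(5,0) × 0.2952^5 × 0.7048^0 = 1 × 0.00224172 × 1.0000 = 0.002242
Relative intensity = 0.002242 / 0.364208 × 100 = 0.6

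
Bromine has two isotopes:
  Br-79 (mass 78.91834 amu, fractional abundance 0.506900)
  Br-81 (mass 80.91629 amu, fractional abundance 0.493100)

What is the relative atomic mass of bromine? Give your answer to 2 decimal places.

The abundance-weighted mean is 0.506900 × 78.91834 + 0.493100 × 80.91629
= 40.003707 + 39.899823 = 79.903530 amu

79.90 amu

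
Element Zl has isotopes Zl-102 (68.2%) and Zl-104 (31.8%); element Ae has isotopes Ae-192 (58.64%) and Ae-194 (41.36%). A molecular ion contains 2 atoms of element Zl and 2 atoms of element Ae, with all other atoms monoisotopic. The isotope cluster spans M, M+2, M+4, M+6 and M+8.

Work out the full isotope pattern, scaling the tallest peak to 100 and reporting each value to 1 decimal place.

42.7 : 100.0 : 86.7 : 32.9 : 4.6

Element Zl pattern (n=2): 0.465124 : 0.433752 : 0.101124
Element Ae pattern (n=2): 0.34386496 : 0.48507008 : 0.17106496
Convolve the two distributions (both contribute in 2-u steps):
  M: 0.465124×0.34386496 = 0.159940
  M+2: 0.465124×0.48507008 + 0.433752×0.34386496 = 0.374770
  M+4: 0.465124×0.17106496 + 0.433752×0.48507008 + 0.101124×0.34386496 = 0.324740
  M+6: 0.433752×0.17106496 + 0.101124×0.48507008 = 0.123252
  M+8: 0.101124×0.17106496 = 0.017299
Scale to base peak (0.374770) = 100: 42.7 : 100.0 : 86.7 : 32.9 : 4.6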